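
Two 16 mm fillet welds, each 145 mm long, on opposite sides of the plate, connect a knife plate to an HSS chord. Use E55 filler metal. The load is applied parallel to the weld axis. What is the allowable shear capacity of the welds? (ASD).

R_n/Ω ≈ 541 kN

E55XX → F_EXX = 550 MPa.
Effective throat t_e = 0.707 × 16 = 11.31 mm.
Total length L = 290 mm; A_we = 11.31 × 290 = 3280 mm².
F_nw = 0.6 F_EXX = 0.6 × 550 = 330 MPa.
R_n = 330 × 3280 × 10⁻³ = 1083 kN; R_n/Ω = 1083/2.0 = 541.3 kN.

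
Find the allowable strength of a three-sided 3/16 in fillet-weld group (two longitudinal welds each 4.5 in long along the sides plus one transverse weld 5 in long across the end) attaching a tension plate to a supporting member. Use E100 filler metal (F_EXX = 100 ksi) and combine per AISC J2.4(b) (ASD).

R_n/Ω ≈ 60.2 kips

t_e = 0.707 × 0.1875 = 0.1326 in.
R_nwl = 0.6 × 100 × 0.1326 × 9 = 71.58 kips (longitudinal, 2 welds).
R_nwt = 0.6 × 100 × 0.1326 × 5 = 39.77 kips (transverse, base value).
(i) R_nwl + R_nwt = 111.4 kips; (ii) 0.85 R_nwl + 1.5 R_nwt = 120.5 kips.
R_n = max = 120.5 kips [governs: (ii)]; R_n/Ω = 60.25 kips.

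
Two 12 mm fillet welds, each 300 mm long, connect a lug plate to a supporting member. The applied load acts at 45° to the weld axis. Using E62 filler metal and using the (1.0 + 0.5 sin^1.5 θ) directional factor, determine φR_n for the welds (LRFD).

E62XX → F_EXX = 620 MPa.
t_e = 0.707 × 12 = 8.484 mm; A_we = 8.484 × 600 = 5090 mm².
Directional factor: 1.0 + 0.5 sin^1.5(45°) = 1.297.
F_nw = 0.6 × 620 × 1.297 = 482.6 MPa.
φR_n = 0.75 × 482.6 × 5090 × 10⁻³ = 1842 kN.

φR_n ≈ 1840 kN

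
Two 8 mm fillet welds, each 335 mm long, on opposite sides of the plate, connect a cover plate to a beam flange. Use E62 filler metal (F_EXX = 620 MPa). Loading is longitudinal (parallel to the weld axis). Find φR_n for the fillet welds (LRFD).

Effective throat t_e = 0.707 × 8 = 5.656 mm.
Total length L = 670 mm; A_we = 5.656 × 670 = 3790 mm².
F_nw = 0.6 F_EXX = 0.6 × 620 = 372 MPa.
φR_n = 0.75 × 372 × 3790 × 10⁻³ = 1057 kN.

φR_n ≈ 1060 kN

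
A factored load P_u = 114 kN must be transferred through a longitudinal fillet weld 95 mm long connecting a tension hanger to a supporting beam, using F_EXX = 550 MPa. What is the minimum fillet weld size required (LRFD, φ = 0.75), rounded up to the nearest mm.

Total weld length L = 95 mm.
Required throat t_e = P_u / (φ × 0.6 F_EXX × L) = 114 / (0.75 × 0.6 × 550 × 95 × 10⁻³) = 4.848 mm.
Required leg w = t_e / 0.707 = 6.858 mm → use 7 mm.

w = 7 mm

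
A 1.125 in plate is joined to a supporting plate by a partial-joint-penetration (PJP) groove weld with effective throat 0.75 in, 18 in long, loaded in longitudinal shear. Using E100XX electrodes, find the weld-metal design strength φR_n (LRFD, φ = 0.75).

φR_n ≈ 608 kip

E100XX → F_EXX = 100 ksi.
Effective throat (given) t_e = 0.75 in.
A_we = 0.75 × 18 = 13.5 in².
F_nw = 0.6 F_EXX = 60 ksi.
φR_n = 0.75 × 60 × 13.5 = 607.5 kip.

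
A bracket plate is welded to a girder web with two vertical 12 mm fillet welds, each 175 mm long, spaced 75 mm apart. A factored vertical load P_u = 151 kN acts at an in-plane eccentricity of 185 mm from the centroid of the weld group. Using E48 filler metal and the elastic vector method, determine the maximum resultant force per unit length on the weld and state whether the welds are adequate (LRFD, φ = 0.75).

E48XX → F_EXX = 480 MPa.
Total weld length L_w = 350 mm. Treat welds as unit-width lines.
Polar moment about centroid: J = 2[d³/12 + d(b/2)²] = 2[175³/12 + 175×37.5²] = 1385000 mm³.
Direct shear f_v = P/L_w = 151×10³ / 350 = 431.4 N/mm (vertical).
Torsion M = P·e = 151×10³ × 185 = 27935000 N·mm.
Critical point at (x, y) = (37.5, 87.5) from centroid. f_tx = M·y/J = 1764 N/mm; f_ty = M·x/J = 756.1 N/mm.
Resultant f_max = √[f_tx² + (f_v + f_ty)²] = √[1764² + (431.4 + 756.1)²] = 2127 N/mm.
Capacity per unit length: φr_n = 0.75 × 0.6 × 480 × (0.707 × 12) = 1833 N/mm.
2127 > 1833 → NOT adequate.

f_max ≈ 2130 N/mm; NOT adequate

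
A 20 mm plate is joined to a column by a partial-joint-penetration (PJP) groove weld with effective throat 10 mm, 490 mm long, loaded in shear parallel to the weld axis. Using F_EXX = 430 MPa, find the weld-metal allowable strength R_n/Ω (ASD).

R_n/Ω ≈ 632 kN

Effective throat (given) t_e = 10 mm.
A_we = 10 × 490 = 4900 mm².
F_nw = 0.6 F_EXX = 258 MPa.
R_n/Ω = (258 × 4900) / 2.0 × 10⁻³ = 632.1 kN.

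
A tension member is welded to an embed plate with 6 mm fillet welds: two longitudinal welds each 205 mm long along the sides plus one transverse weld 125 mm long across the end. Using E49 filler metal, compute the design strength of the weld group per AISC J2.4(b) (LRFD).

E49XX → F_EXX = 490 MPa.
t_e = 0.707 × 6 = 4.242 mm.
R_nwl = 0.6 × 490 × 4.242 × 410 × 10⁻³ = 511.3 kN (longitudinal, 2 welds).
R_nwt = 0.6 × 490 × 4.242 × 125 × 10⁻³ = 155.9 kN (transverse, base value).
(i) R_nwl + R_nwt = 667.2 kN; (ii) 0.85 R_nwl + 1.5 R_nwt = 668.5 kN.
R_n = max = 668.5 kN [governs: (ii)]; φR_n = 501.4 kN.

φR_n ≈ 501 kN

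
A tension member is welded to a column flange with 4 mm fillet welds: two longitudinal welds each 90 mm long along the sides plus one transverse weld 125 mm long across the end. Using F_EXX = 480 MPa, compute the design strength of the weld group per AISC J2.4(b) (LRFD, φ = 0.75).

φR_n ≈ 208 kN

t_e = 0.707 × 4 = 2.828 mm.
R_nwl = 0.6 × 480 × 2.828 × 180 × 10⁻³ = 146.6 kN (longitudinal, 2 welds).
R_nwt = 0.6 × 480 × 2.828 × 125 × 10⁻³ = 101.8 kN (transverse, base value).
(i) R_nwl + R_nwt = 248.4 kN; (ii) 0.85 R_nwl + 1.5 R_nwt = 277.3 kN.
R_n = max = 277.3 kN [governs: (ii)]; φR_n = 208 kN.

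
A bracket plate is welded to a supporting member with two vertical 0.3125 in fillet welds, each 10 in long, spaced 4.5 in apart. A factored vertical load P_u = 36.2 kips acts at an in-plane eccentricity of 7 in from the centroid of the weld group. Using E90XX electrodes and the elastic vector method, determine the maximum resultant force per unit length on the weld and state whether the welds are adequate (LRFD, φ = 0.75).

f_max ≈ 6.15 kip/in; adequate

E90XX → F_EXX = 90 ksi.
Total weld length L_w = 20 in. Treat welds as unit-width lines.
Polar moment about centroid: J = 2[d³/12 + d(b/2)²] = 2[10³/12 + 10×2.25²] = 267.9 in³.
Direct shear f_v = P/L_w = 36.2 / 20 = 1.81 kip/in (vertical).
Torsion M = P·e = 36.2 × 7 = 253.4 kip·in.
Critical point at (x, y) = (2.25, 5) from centroid. f_tx = M·y/J = 4.729 kip/in; f_ty = M·x/J = 2.128 kip/in.
Resultant f_max = √[f_tx² + (f_v + f_ty)²] = √[4.729² + (1.81 + 2.128)²] = 6.154 kip/in.
Capacity per unit length: φr_n = 0.75 × 0.6 × 90 × (0.707 × 0.3125) = 8.948 kip/in.
6.154 ≤ 8.948 → adequate.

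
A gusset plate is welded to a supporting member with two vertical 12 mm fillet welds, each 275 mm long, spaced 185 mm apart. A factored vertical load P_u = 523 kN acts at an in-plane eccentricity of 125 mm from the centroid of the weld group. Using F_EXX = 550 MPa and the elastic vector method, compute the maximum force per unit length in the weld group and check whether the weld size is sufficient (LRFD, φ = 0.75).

Total weld length L_w = 550 mm. Treat welds as unit-width lines.
Polar moment about centroid: J = 2[d³/12 + d(b/2)²] = 2[275³/12 + 275×92.5²] = 8172000 mm³.
Direct shear f_v = P/L_w = 523×10³ / 550 = 950.9 N/mm (vertical).
Torsion M = P·e = 523×10³ × 125 = 65375000 N·mm.
Critical point at (x, y) = (92.5, 137.5) from centroid. f_tx = M·y/J = 1100 N/mm; f_ty = M·x/J = 740 N/mm.
Resultant f_max = √[f_tx² + (f_v + f_ty)²] = √[1100² + (950.9 + 740)²] = 2017 N/mm.
Capacity per unit length: φr_n = 0.75 × 0.6 × 550 × (0.707 × 12) = 2100 N/mm.
2017 ≤ 2100 → adequate.

f_max ≈ 2020 N/mm; adequate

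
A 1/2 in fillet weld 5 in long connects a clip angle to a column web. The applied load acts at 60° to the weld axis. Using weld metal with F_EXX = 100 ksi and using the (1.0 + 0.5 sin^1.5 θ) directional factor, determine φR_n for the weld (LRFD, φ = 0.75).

t_e = 0.707 × 0.5 = 0.3535 in; A_we = 0.3535 × 5 = 1.767 in².
Directional factor: 1.0 + 0.5 sin^1.5(60°) = 1.403.
F_nw = 0.6 × 100 × 1.403 = 84.18 ksi.
φR_n = 0.75 × 84.18 × 1.767 = 111.6 kips.

φR_n ≈ 112 kips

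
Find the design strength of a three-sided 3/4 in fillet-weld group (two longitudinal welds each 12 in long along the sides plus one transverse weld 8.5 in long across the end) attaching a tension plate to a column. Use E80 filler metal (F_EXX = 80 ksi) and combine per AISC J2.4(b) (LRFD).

φR_n ≈ 633 kips

t_e = 0.707 × 0.75 = 0.5302 in.
R_nwl = 0.6 × 80 × 0.5302 × 24 = 610.8 kips (longitudinal, 2 welds).
R_nwt = 0.6 × 80 × 0.5302 × 8.5 = 216.3 kips (transverse, base value).
(i) R_nwl + R_nwt = 827.2 kips; (ii) 0.85 R_nwl + 1.5 R_nwt = 843.7 kips.
R_n = max = 843.7 kips [governs: (ii)]; φR_n = 632.8 kips.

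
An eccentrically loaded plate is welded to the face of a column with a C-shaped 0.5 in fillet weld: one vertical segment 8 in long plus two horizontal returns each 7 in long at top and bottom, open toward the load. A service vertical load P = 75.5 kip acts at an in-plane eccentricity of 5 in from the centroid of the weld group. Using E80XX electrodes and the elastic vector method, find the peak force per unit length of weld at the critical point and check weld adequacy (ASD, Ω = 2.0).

E80XX → F_EXX = 80 ksi.
Total weld length L_w = 22 in. Treat welds as unit-width lines.
Centroid: x̄ = 2×7×3.5 / 22 = 2.227 in from the vertical weld.
Polar moment about centroid: J = I_x + I_y = [8³/12 + 2×7×4²] + [8×2.227² + 2(7³/12 + 7×1.273²)] = 386.2 in³.
Direct shear f_v = P/L_w = 75.5 / 22 = 3.432 kip/in (vertical).
Torsion M = P·e = 75.5 × 5 = 377.5 kip·in.
Critical point at (x, y) = (4.773, 4) from centroid. f_tx = M·y/J = 3.91 kip/in; f_ty = M·x/J = 4.665 kip/in.
Resultant f_max = √[f_tx² + (f_v + f_ty)²] = √[3.91² + (3.432 + 4.665)²] = 8.992 kip/in.
Capacity per unit length: r_n/Ω = (1/2.0) × 0.6 × 80 × (0.707 × 0.5) = 8.484 kip/in.
8.992 > 8.484 → NOT adequate.

f_max ≈ 8.99 kip/in; NOT adequate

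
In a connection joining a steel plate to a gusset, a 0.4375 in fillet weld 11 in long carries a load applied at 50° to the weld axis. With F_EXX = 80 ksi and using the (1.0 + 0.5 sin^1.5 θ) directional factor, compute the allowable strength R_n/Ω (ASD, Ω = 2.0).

R_n/Ω ≈ 109 kip

t_e = 0.707 × 0.4375 = 0.3093 in; A_we = 0.3093 × 11 = 3.402 in².
Directional factor: 1.0 + 0.5 sin^1.5(50°) = 1.335.
F_nw = 0.6 × 80 × 1.335 = 64.09 ksi.
R_n/Ω = (64.09 × 3.402) / 2.0 = 109 kip.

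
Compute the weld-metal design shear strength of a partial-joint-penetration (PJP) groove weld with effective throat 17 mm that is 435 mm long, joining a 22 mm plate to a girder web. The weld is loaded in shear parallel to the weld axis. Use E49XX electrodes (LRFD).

φR_n ≈ 1630 kN

E49XX → F_EXX = 490 MPa.
Effective throat (given) t_e = 17 mm.
A_we = 17 × 435 = 7395 mm².
F_nw = 0.6 F_EXX = 294 MPa.
φR_n = 0.75 × 294 × 7395 × 10⁻³ = 1631 kN.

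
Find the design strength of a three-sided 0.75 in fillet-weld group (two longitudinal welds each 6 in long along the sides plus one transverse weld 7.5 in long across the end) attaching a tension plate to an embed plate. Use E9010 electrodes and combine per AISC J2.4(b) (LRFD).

E90XX → F_EXX = 90 ksi.
t_e = 0.707 × 0.75 = 0.5302 in.
R_nwl = 0.6 × 90 × 0.5302 × 12 = 343.6 kip (longitudinal, 2 welds).
R_nwt = 0.6 × 90 × 0.5302 × 7.5 = 214.8 kip (transverse, base value).
(i) R_nwl + R_nwt = 558.4 kip; (ii) 0.85 R_nwl + 1.5 R_nwt = 614.2 kip.
R_n = max = 614.2 kip [governs: (ii)]; φR_n = 460.6 kip.

φR_n ≈ 461 kip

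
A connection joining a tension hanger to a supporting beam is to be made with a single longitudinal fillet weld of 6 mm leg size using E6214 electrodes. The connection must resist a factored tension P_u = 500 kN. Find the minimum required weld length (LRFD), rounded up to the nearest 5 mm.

E62XX → F_EXX = 620 MPa.
Throat t_e = 0.707 × 6 = 4.242 mm.
φr_n = 0.75 × 0.6 × 620 × 4.242 × 10⁻³ = 1.184 kN/mm.
L_req = P_u / φr_n = 500 / 1.184 = 422.5 mm total.
Round up → use L = 425 mm.

L = 425 mm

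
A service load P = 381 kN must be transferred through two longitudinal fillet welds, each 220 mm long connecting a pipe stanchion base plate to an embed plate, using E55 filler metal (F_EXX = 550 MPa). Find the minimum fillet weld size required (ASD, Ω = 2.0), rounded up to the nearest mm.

Total weld length L = 440 mm.
Required throat t_e = P × Ω / (0.6 F_EXX × L) = 381 × 2.0 / (0.6 × 550 × 440 × 10⁻³) = 5.248 mm.
Required leg w = t_e / 0.707 = 7.423 mm → use 8 mm.

w = 8 mm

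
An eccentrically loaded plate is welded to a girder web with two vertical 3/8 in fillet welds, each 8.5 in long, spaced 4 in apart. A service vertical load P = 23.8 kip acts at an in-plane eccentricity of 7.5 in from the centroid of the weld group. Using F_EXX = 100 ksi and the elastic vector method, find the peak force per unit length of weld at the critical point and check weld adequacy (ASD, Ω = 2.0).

f_max ≈ 5.66 kip/in; adequate

Total weld length L_w = 17 in. Treat welds as unit-width lines.
Polar moment about centroid: J = 2[d³/12 + d(b/2)²] = 2[8.5³/12 + 8.5×2²] = 170.4 in³.
Direct shear f_v = P/L_w = 23.8 / 17 = 1.4 kip/in (vertical).
Torsion M = P·e = 23.8 × 7.5 = 178.5 kip·in.
Critical point at (x, y) = (2, 4.25) from centroid. f_tx = M·y/J = 4.453 kip/in; f_ty = M·x/J = 2.096 kip/in.
Resultant f_max = √[f_tx² + (f_v + f_ty)²] = √[4.453² + (1.4 + 2.096)²] = 5.661 kip/in.
Capacity per unit length: r_n/Ω = (1/2.0) × 0.6 × 100 × (0.707 × 0.375) = 7.954 kip/in.
5.661 ≤ 7.954 → adequate.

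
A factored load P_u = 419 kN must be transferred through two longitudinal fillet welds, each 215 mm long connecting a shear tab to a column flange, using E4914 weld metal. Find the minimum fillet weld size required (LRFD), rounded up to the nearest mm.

E49XX → F_EXX = 490 MPa.
Total weld length L = 430 mm.
Required throat t_e = P_u / (φ × 0.6 F_EXX × L) = 419 / (0.75 × 0.6 × 490 × 430 × 10⁻³) = 4.419 mm.
Required leg w = t_e / 0.707 = 6.251 mm → use 7 mm.

w = 7 mm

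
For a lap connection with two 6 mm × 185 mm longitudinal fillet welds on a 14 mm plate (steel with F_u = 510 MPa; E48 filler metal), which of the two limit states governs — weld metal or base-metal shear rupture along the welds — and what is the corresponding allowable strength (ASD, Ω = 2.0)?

R_n/Ω ≈ 226 kN (weld metal governs)

E48XX → F_EXX = 480 MPa.
t_e = 0.707 × 6 = 4.242 mm; L = 370 mm.
Weld metal: R_n/Ω = (1/2.0) × 0.6 × 480 × 4.242 × 370 × 10⁻³ = 226 kN.
Base metal (shear rupture): R_n/Ω = (1/2.0) × 0.6 × 510 × 14 × 370 × 10⁻³ = 792.5 kN.
Governing: weld metal.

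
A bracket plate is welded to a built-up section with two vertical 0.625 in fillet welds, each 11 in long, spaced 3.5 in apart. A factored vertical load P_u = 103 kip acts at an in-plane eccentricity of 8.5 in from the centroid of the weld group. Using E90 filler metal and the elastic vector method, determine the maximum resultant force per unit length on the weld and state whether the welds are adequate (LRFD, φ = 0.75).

E90XX → F_EXX = 90 ksi.
Total weld length L_w = 22 in. Treat welds as unit-width lines.
Polar moment about centroid: J = 2[d³/12 + d(b/2)²] = 2[11³/12 + 11×1.75²] = 289.2 in³.
Direct shear f_v = P/L_w = 103 / 22 = 4.682 kip/in (vertical).
Torsion M = P·e = 103 × 8.5 = 875.5 kip·in.
Critical point at (x, y) = (1.75, 5.5) from centroid. f_tx = M·y/J = 16.65 kip/in; f_ty = M·x/J = 5.298 kip/in.
Resultant f_max = √[f_tx² + (f_v + f_ty)²] = √[16.65² + (4.682 + 5.298)²] = 19.41 kip/in.
Capacity per unit length: φr_n = 0.75 × 0.6 × 90 × (0.707 × 0.625) = 17.9 kip/in.
19.41 > 17.9 → NOT adequate.

f_max ≈ 19.4 kip/in; NOT adequate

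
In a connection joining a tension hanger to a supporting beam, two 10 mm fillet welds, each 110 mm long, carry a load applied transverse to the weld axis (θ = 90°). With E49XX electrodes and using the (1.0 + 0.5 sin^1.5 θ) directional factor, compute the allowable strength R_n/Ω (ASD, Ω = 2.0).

R_n/Ω ≈ 343 kN

E49XX → F_EXX = 490 MPa.
t_e = 0.707 × 10 = 7.07 mm; A_we = 7.07 × 220 = 1555 mm².
Directional factor: 1.0 + 0.5 sin^1.5(90°) = 1.5.
F_nw = 0.6 × 490 × 1.5 = 441 MPa.
R_n/Ω = (441 × 1555) / 2.0 × 10⁻³ = 343 kN.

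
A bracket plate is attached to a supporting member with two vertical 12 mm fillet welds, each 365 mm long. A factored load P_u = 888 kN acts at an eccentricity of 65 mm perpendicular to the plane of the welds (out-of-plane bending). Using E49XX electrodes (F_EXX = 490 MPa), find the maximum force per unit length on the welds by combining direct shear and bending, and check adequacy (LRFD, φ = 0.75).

f_max ≈ 1780 N/mm; adequate

L_w = 2 × 365 = 730 mm; section modulus (unit throat) S = 2 × L²/6 = 44410 mm².
Direct shear f_v = P/L_w = 888×10³/730 = 1216 N/mm.
Moment M = P × e = 888×10³ × 65 = 57720000 N·mm; bending f_b = M/S = 1300 N/mm.
f_max = √(f_v² + f_b²) = √(1216² + 1300²) = 1780 N/mm.
φr_n = 0.75 × 0.6 × 490 × (0.707 × 12) = 1871 N/mm → adequate.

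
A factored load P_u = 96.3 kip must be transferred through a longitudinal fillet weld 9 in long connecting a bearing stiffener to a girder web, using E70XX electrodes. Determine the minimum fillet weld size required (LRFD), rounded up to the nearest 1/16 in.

w = 1/2 in

E70XX → F_EXX = 70 ksi.
Total weld length L = 9 in.
Required throat t_e = P_u / (φ × 0.6 F_EXX × L) = 96.3 / (0.75 × 0.6 × 70 × 9) = 0.3397 in.
Required leg w = t_e / 0.707 = 0.4805 in → use 1/2 in.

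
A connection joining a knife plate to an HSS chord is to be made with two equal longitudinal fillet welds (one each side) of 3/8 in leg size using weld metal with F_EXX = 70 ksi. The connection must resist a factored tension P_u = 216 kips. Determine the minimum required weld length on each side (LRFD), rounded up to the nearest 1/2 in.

L = 13 in on each side

Throat t_e = 0.707 × 0.375 = 0.2651 in.
φr_n = 0.75 × 0.6 × 70 × 0.2651 = 8.351 kips/in.
L_req = P_u / φr_n = 216 / 8.351 = 25.86 in total.
Per side: 25.86 / 2 = 12.93 in.
Round up → use L = 13 in on each side.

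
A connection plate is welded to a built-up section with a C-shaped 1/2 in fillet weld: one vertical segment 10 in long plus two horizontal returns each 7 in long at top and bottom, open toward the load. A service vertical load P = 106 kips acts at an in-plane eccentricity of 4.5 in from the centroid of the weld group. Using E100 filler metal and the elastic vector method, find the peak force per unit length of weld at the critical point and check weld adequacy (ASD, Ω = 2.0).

f_max ≈ 9.61 kip/in; adequate

E100XX → F_EXX = 100 ksi.
Total weld length L_w = 24 in. Treat welds as unit-width lines.
Centroid: x̄ = 2×7×3.5 / 24 = 2.042 in from the vertical weld.
Polar moment about centroid: J = I_x + I_y = [10³/12 + 2×7×5²] + [10×2.042² + 2(7³/12 + 7×1.458²)] = 562 in³.
Direct shear f_v = P/L_w = 106 / 24 = 4.417 kip/in (vertical).
Torsion M = P·e = 106 × 4.5 = 477 kip·in.
Critical point at (x, y) = (4.958, 5) from centroid. f_tx = M·y/J = 4.244 kip/in; f_ty = M·x/J = 4.209 kip/in.
Resultant f_max = √[f_tx² + (f_v + f_ty)²] = √[4.244² + (4.417 + 4.209)²] = 9.613 kip/in.
Capacity per unit length: r_n/Ω = (1/2.0) × 0.6 × 100 × (0.707 × 0.5) = 10.6 kip/in.
9.613 ≤ 10.6 → adequate.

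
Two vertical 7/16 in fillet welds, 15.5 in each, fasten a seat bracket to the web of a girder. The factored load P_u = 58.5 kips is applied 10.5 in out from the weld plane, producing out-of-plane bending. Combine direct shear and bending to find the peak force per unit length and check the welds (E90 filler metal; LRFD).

f_max ≈ 7.9 kip/in; adequate

E90XX → F_EXX = 90 ksi.
L_w = 2 × 15.5 = 31 in; section modulus (unit throat) S = 2 × L²/6 = 80.08 in².
Direct shear f_v = P/L_w = 58.5/31 = 1.887 kip/in.
Moment M = P × e = 58.5 × 10.5 = 614.25 kip·in; bending f_b = M/S = 7.67 kip/in.
f_max = √(f_v² + f_b²) = √(1.887² + 7.67²) = 7.899 kip/in.
φr_n = 0.75 × 0.6 × 90 × (0.707 × 0.4375) = 12.53 kip/in → adequate.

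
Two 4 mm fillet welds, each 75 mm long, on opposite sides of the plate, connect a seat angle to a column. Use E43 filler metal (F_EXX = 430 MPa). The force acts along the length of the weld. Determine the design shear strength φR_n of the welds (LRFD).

Effective throat t_e = 0.707 × 4 = 2.828 mm.
Total length L = 150 mm; A_we = 2.828 × 150 = 424.2 mm².
F_nw = 0.6 F_EXX = 0.6 × 430 = 258 MPa.
φR_n = 0.75 × 258 × 424.2 × 10⁻³ = 82.08 kN.

φR_n ≈ 82.1 kN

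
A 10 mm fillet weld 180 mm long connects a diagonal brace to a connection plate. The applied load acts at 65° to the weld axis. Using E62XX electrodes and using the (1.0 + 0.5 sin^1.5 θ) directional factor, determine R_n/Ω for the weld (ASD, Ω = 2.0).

E62XX → F_EXX = 620 MPa.
t_e = 0.707 × 10 = 7.07 mm; A_we = 7.07 × 180 = 1273 mm².
Directional factor: 1.0 + 0.5 sin^1.5(65°) = 1.431.
F_nw = 0.6 × 620 × 1.431 = 532.5 MPa.
R_n/Ω = (532.5 × 1273) / 2.0 × 10⁻³ = 338.8 kN.

R_n/Ω ≈ 339 kN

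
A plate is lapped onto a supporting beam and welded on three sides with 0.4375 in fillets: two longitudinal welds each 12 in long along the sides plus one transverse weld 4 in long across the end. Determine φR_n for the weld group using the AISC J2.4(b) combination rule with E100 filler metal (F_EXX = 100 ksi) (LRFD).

φR_n ≈ 390 kips

t_e = 0.707 × 0.4375 = 0.3093 in.
R_nwl = 0.6 × 100 × 0.3093 × 24 = 445.4 kips (longitudinal, 2 welds).
R_nwt = 0.6 × 100 × 0.3093 × 4 = 74.23 kips (transverse, base value).
(i) R_nwl + R_nwt = 519.6 kips; (ii) 0.85 R_nwl + 1.5 R_nwt = 490 kips.
R_n = max = 519.6 kips [governs: (i)]; φR_n = 389.7 kips.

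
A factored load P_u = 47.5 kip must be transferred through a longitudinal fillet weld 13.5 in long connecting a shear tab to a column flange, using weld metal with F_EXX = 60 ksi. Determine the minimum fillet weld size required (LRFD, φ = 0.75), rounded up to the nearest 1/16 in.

Total weld length L = 13.5 in.
Required throat t_e = P_u / (φ × 0.6 F_EXX × L) = 47.5 / (0.75 × 0.6 × 60 × 13.5) = 0.1303 in.
Required leg w = t_e / 0.707 = 0.1843 in → use 3/16 in.

w = 3/16 in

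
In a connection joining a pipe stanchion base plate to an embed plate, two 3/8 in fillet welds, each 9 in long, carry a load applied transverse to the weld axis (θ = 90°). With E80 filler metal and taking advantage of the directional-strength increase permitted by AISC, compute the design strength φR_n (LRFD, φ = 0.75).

φR_n ≈ 258 kip

E80XX → F_EXX = 80 ksi.
t_e = 0.707 × 0.375 = 0.2651 in; A_we = 0.2651 × 18 = 4.772 in².
Directional factor: 1.0 + 0.5 sin^1.5(90°) = 1.5.
F_nw = 0.6 × 80 × 1.5 = 72 ksi.
φR_n = 0.75 × 72 × 4.772 = 257.7 kip.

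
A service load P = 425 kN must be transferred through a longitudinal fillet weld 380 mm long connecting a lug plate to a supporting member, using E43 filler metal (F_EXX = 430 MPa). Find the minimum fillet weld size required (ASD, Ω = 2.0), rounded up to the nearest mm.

Total weld length L = 380 mm.
Required throat t_e = P × Ω / (0.6 F_EXX × L) = 425 × 2.0 / (0.6 × 430 × 380 × 10⁻³) = 8.67 mm.
Required leg w = t_e / 0.707 = 12.26 mm → use 13 mm.

w = 13 mm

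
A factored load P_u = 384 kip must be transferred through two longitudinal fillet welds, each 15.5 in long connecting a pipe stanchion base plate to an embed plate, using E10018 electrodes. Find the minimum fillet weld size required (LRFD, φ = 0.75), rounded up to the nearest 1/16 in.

E100XX → F_EXX = 100 ksi.
Total weld length L = 31 in.
Required throat t_e = P_u / (φ × 0.6 F_EXX × L) = 384 / (0.75 × 0.6 × 100 × 31) = 0.2753 in.
Required leg w = t_e / 0.707 = 0.3893 in → use 7/16 in.

w = 7/16 in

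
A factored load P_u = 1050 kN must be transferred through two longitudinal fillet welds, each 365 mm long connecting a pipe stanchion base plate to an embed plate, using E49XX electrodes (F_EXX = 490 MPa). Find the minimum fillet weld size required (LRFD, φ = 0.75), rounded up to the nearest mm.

w = 10 mm

Total weld length L = 730 mm.
Required throat t_e = P_u / (φ × 0.6 F_EXX × L) = 1050 / (0.75 × 0.6 × 490 × 730 × 10⁻³) = 6.523 mm.
Required leg w = t_e / 0.707 = 9.227 mm → use 10 mm.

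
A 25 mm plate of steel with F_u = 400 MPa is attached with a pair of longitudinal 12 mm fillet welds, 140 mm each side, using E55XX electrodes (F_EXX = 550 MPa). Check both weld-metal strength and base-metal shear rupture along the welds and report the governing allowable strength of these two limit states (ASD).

R_n/Ω ≈ 392 kN (weld metal governs)

t_e = 0.707 × 12 = 8.484 mm; L = 280 mm.
Weld metal: R_n/Ω = (1/2.0) × 0.6 × 550 × 8.484 × 280 × 10⁻³ = 392 kN.
Base metal (shear rupture): R_n/Ω = (1/2.0) × 0.6 × 400 × 25 × 280 × 10⁻³ = 840 kN.
Governing: weld metal.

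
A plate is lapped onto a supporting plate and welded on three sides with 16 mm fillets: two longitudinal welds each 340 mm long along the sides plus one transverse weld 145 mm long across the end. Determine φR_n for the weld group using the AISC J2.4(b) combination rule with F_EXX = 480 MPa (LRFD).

φR_n ≈ 2020 kN

t_e = 0.707 × 16 = 11.31 mm.
R_nwl = 0.6 × 480 × 11.31 × 680 × 10⁻³ = 2215 kN (longitudinal, 2 welds).
R_nwt = 0.6 × 480 × 11.31 × 145 × 10⁻³ = 472.4 kN (transverse, base value).
(i) R_nwl + R_nwt = 2688 kN; (ii) 0.85 R_nwl + 1.5 R_nwt = 2592 kN.
R_n = max = 2688 kN [governs: (i)]; φR_n = 2016 kN.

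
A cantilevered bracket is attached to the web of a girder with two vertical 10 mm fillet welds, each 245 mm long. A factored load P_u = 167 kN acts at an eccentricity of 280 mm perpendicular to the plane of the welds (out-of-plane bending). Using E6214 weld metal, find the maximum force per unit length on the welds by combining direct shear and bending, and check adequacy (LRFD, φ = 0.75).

f_max ≈ 2360 N/mm; NOT adequate

E62XX → F_EXX = 620 MPa.
L_w = 2 × 245 = 490 mm; section modulus (unit throat) S = 2 × L²/6 = 20010 mm².
Direct shear f_v = P/L_w = 167×10³/490 = 340.8 N/mm.
Moment M = P × e = 167×10³ × 280 = 46760000 N·mm; bending f_b = M/S = 2337 N/mm.
f_max = √(f_v² + f_b²) = √(340.8² + 2337²) = 2362 N/mm.
φr_n = 0.75 × 0.6 × 620 × (0.707 × 10) = 1973 N/mm → NOT adequate.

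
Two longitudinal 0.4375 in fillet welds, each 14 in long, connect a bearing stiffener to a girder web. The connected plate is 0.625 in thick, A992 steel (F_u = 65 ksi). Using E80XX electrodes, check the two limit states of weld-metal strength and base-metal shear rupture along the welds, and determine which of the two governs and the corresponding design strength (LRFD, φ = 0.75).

E80XX → F_EXX = 80 ksi.
t_e = 0.707 × 0.4375 = 0.3093 in; L = 28 in.
Weld metal: φR_n = 0.75 × 0.6 × 80 × 0.3093 × 28 = 311.8 kips.
Base metal (shear rupture): φR_n = 0.75 × 0.6 × 65 × 0.625 × 28 = 511.9 kips.
Governing: weld metal.

φR_n ≈ 312 kips (weld metal governs)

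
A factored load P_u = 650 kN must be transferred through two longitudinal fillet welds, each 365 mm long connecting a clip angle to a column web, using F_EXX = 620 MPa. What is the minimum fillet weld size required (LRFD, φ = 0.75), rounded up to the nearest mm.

w = 5 mm

Total weld length L = 730 mm.
Required throat t_e = P_u / (φ × 0.6 F_EXX × L) = 650 / (0.75 × 0.6 × 620 × 730 × 10⁻³) = 3.191 mm.
Required leg w = t_e / 0.707 = 4.514 mm → use 5 mm.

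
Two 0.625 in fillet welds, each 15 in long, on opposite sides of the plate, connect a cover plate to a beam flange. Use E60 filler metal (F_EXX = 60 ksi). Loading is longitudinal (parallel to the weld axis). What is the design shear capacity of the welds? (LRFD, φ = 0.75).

φR_n ≈ 358 kips

Effective throat t_e = 0.707 × 0.625 = 0.4419 in.
Total length L = 30 in; A_we = 0.4419 × 30 = 13.26 in².
F_nw = 0.6 F_EXX = 0.6 × 60 = 36 ksi.
φR_n = 0.75 × 36 × 13.26 = 357.9 kips.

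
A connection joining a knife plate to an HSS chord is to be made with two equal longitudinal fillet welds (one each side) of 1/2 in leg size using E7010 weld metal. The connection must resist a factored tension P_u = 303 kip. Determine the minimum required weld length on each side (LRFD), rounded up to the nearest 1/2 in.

E70XX → F_EXX = 70 ksi.
Throat t_e = 0.707 × 0.5 = 0.3535 in.
φr_n = 0.75 × 0.6 × 70 × 0.3535 = 11.14 kip/in.
L_req = P_u / φr_n = 303 / 11.14 = 27.21 in total.
Per side: 27.21 / 2 = 13.61 in.
Round up → use L = 14 in on each side.

L = 14 in on each side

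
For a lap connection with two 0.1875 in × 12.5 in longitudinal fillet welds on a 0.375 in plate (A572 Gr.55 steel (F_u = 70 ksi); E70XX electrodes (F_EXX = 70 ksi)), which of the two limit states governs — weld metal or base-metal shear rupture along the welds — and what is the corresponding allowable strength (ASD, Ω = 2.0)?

R_n/Ω ≈ 69.6 kip (weld metal governs)

t_e = 0.707 × 0.1875 = 0.1326 in; L = 25 in.
Weld metal: R_n/Ω = (1/2.0) × 0.6 × 70 × 0.1326 × 25 = 69.6 kip.
Base metal (shear rupture): R_n/Ω = (1/2.0) × 0.6 × 70 × 0.375 × 25 = 196.9 kip.
Governing: weld metal.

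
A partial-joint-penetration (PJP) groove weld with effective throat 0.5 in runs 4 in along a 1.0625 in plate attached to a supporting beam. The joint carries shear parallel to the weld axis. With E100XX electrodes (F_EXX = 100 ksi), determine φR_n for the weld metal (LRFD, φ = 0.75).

Effective throat (given) t_e = 0.5 in.
A_we = 0.5 × 4 = 2 in².
F_nw = 0.6 F_EXX = 60 ksi.
φR_n = 0.75 × 60 × 2 = 90 kip.

φR_n ≈ 90 kip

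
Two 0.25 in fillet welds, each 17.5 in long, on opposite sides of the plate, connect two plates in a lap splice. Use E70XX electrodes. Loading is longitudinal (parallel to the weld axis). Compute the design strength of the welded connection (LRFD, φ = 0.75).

E70XX → F_EXX = 70 ksi.
Effective throat t_e = 0.707 × 0.25 = 0.1767 in.
Total length L = 35 in; A_we = 0.1767 × 35 = 6.186 in².
F_nw = 0.6 F_EXX = 0.6 × 70 = 42 ksi.
φR_n = 0.75 × 42 × 6.186 = 194.9 kips.

φR_n ≈ 195 kips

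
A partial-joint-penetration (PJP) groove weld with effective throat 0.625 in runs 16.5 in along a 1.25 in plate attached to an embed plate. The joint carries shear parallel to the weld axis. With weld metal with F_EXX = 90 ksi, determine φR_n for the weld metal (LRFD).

Effective throat (given) t_e = 0.625 in.
A_we = 0.625 × 16.5 = 10.31 in².
F_nw = 0.6 F_EXX = 54 ksi.
φR_n = 0.75 × 54 × 10.31 = 417.7 kip.

φR_n ≈ 418 kip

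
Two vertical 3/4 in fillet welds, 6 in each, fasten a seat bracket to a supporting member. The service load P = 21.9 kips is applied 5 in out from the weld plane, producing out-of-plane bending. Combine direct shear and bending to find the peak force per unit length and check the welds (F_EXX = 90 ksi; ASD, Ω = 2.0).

L_w = 2 × 6 = 12 in; section modulus (unit throat) S = 2 × L²/6 = 12 in².
Direct shear f_v = P/L_w = 21.9/12 = 1.825 kip/in.
Moment M = P × e = 21.9 × 5 = 109.5 kip·in; bending f_b = M/S = 9.125 kip/in.
f_max = √(f_v² + f_b²) = √(1.825² + 9.125²) = 9.306 kip/in.
r_n/Ω = (1/2.0) × 0.6 × 90 × (0.707 × 0.75) = 14.32 kip/in → adequate.

f_max ≈ 9.31 kip/in; adequate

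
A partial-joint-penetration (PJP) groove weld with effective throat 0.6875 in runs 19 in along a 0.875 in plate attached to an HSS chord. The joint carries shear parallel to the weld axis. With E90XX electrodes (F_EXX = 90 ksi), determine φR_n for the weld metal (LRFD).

Effective throat (given) t_e = 0.6875 in.
A_we = 0.6875 × 19 = 13.06 in².
F_nw = 0.6 F_EXX = 54 ksi.
φR_n = 0.75 × 54 × 13.06 = 529 kip.

φR_n ≈ 529 kip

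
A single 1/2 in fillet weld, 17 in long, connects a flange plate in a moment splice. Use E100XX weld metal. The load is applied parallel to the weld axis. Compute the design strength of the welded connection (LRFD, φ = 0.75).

φR_n ≈ 270 kip

E100XX → F_EXX = 100 ksi.
Effective throat t_e = 0.707 × 0.5 = 0.3535 in.
Total length L = 17 in; A_we = 0.3535 × 17 = 6.01 in².
F_nw = 0.6 F_EXX = 0.6 × 100 = 60 ksi.
φR_n = 0.75 × 60 × 6.01 = 270.4 kip.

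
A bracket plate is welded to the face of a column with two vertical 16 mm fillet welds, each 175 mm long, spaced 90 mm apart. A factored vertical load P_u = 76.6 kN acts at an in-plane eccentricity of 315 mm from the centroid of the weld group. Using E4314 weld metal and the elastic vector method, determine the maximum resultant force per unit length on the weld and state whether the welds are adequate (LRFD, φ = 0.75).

E43XX → F_EXX = 430 MPa.
Total weld length L_w = 350 mm. Treat welds as unit-width lines.
Polar moment about centroid: J = 2[d³/12 + d(b/2)²] = 2[175³/12 + 175×45²] = 1602000 mm³.
Direct shear f_v = P/L_w = 76.6×10³ / 350 = 218.9 N/mm (vertical).
Torsion M = P·e = 76.6×10³ × 315 = 24129000 N·mm.
Critical point at (x, y) = (45, 87.5) from centroid. f_tx = M·y/J = 1318 N/mm; f_ty = M·x/J = 677.8 N/mm.
Resultant f_max = √[f_tx² + (f_v + f_ty)²] = √[1318² + (218.9 + 677.8)²] = 1594 N/mm.
Capacity per unit length: φr_n = 0.75 × 0.6 × 430 × (0.707 × 16) = 2189 N/mm.
1594 ≤ 2189 → adequate.

f_max ≈ 1590 N/mm; adequate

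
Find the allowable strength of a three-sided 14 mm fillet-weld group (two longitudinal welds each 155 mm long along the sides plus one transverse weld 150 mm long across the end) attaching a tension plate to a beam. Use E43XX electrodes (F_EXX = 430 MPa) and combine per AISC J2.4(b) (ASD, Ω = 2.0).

t_e = 0.707 × 14 = 9.898 mm.
R_nwl = 0.6 × 430 × 9.898 × 310 × 10⁻³ = 791.6 kN (longitudinal, 2 welds).
R_nwt = 0.6 × 430 × 9.898 × 150 × 10⁻³ = 383.1 kN (transverse, base value).
(i) R_nwl + R_nwt = 1175 kN; (ii) 0.85 R_nwl + 1.5 R_nwt = 1247 kN.
R_n = max = 1247 kN [governs: (ii)]; R_n/Ω = 623.7 kN.

R_n/Ω ≈ 624 kN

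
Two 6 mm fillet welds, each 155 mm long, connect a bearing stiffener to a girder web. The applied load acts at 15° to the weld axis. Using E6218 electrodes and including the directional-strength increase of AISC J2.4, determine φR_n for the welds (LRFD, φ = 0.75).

E62XX → F_EXX = 620 MPa.
t_e = 0.707 × 6 = 4.242 mm; A_we = 4.242 × 310 = 1315 mm².
Directional factor: 1.0 + 0.5 sin^1.5(15°) = 1.066.
F_nw = 0.6 × 620 × 1.066 = 396.5 MPa.
φR_n = 0.75 × 396.5 × 1315 × 10⁻³ = 391 kN.

φR_n ≈ 391 kN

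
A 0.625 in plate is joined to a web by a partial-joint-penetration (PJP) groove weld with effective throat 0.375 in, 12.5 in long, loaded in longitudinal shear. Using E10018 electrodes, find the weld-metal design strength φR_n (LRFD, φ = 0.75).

φR_n ≈ 211 kips

E100XX → F_EXX = 100 ksi.
Effective throat (given) t_e = 0.375 in.
A_we = 0.375 × 12.5 = 4.688 in².
F_nw = 0.6 F_EXX = 60 ksi.
φR_n = 0.75 × 60 × 4.688 = 210.9 kips.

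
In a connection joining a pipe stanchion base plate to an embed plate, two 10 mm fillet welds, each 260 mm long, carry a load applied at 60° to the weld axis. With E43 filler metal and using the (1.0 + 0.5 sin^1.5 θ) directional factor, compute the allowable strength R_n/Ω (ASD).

E43XX → F_EXX = 430 MPa.
t_e = 0.707 × 10 = 7.07 mm; A_we = 7.07 × 520 = 3676 mm².
Directional factor: 1.0 + 0.5 sin^1.5(60°) = 1.403.
F_nw = 0.6 × 430 × 1.403 = 362 MPa.
R_n/Ω = (362 × 3676) / 2.0 × 10⁻³ = 665.4 kN.

R_n/Ω ≈ 665 kN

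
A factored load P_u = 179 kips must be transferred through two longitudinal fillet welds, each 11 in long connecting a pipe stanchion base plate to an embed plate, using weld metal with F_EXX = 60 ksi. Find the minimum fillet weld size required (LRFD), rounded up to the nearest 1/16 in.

Total weld length L = 22 in.
Required throat t_e = P_u / (φ × 0.6 F_EXX × L) = 179 / (0.75 × 0.6 × 60 × 22) = 0.3013 in.
Required leg w = t_e / 0.707 = 0.4262 in → use 7/16 in.

w = 7/16 in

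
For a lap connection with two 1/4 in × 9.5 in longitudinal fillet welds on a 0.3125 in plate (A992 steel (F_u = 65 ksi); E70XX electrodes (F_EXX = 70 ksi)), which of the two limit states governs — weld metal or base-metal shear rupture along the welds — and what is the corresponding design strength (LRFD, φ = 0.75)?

t_e = 0.707 × 0.25 = 0.1767 in; L = 19 in.
Weld metal: φR_n = 0.75 × 0.6 × 70 × 0.1767 × 19 = 105.8 kips.
Base metal (shear rupture): φR_n = 0.75 × 0.6 × 65 × 0.3125 × 19 = 173.7 kips.
Governing: weld metal.

φR_n ≈ 106 kips (weld metal governs)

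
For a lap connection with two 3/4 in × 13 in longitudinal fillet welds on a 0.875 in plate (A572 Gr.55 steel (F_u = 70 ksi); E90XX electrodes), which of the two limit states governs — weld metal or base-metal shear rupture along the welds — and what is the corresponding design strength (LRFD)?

E90XX → F_EXX = 90 ksi.
t_e = 0.707 × 0.75 = 0.5302 in; L = 26 in.
Weld metal: φR_n = 0.75 × 0.6 × 90 × 0.5302 × 26 = 558.4 kips.
Base metal (shear rupture): φR_n = 0.75 × 0.6 × 70 × 0.875 × 26 = 716.6 kips.
Governing: weld metal.

φR_n ≈ 558 kips (weld metal governs)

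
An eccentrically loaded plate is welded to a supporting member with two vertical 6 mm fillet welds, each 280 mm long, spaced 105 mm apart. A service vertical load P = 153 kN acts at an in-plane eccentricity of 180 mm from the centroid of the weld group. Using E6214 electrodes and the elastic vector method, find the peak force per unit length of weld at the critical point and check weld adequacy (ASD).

E62XX → F_EXX = 620 MPa.
Total weld length L_w = 560 mm. Treat welds as unit-width lines.
Polar moment about centroid: J = 2[d³/12 + d(b/2)²] = 2[280³/12 + 280×52.5²] = 5202000 mm³.
Direct shear f_v = P/L_w = 153×10³ / 560 = 273.2 N/mm (vertical).
Torsion M = P·e = 153×10³ × 180 = 27540000 N·mm.
Critical point at (x, y) = (52.5, 140) from centroid. f_tx = M·y/J = 741.2 N/mm; f_ty = M·x/J = 277.9 N/mm.
Resultant f_max = √[f_tx² + (f_v + f_ty)²] = √[741.2² + (273.2 + 277.9)²] = 923.6 N/mm.
Capacity per unit length: r_n/Ω = (1/2.0) × 0.6 × 620 × (0.707 × 6) = 789 N/mm.
923.6 > 789 → NOT adequate.

f_max ≈ 924 N/mm; NOT adequate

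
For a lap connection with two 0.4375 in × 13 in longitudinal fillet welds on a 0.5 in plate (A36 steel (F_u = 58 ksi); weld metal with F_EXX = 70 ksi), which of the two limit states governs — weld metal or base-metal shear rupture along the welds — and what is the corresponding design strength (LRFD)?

t_e = 0.707 × 0.4375 = 0.3093 in; L = 26 in.
Weld metal: φR_n = 0.75 × 0.6 × 70 × 0.3093 × 26 = 253.3 kip.
Base metal (shear rupture): φR_n = 0.75 × 0.6 × 58 × 0.5 × 26 = 339.3 kip.
Governing: weld metal.

φR_n ≈ 253 kip (weld metal governs)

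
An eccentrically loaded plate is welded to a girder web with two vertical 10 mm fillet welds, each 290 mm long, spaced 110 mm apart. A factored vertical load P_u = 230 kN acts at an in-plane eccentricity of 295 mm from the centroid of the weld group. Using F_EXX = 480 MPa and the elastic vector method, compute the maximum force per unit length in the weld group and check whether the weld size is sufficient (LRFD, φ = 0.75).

Total weld length L_w = 580 mm. Treat welds as unit-width lines.
Polar moment about centroid: J = 2[d³/12 + d(b/2)²] = 2[290³/12 + 290×55²] = 5819000 mm³.
Direct shear f_v = P/L_w = 230×10³ / 580 = 396.6 N/mm (vertical).
Torsion M = P·e = 230×10³ × 295 = 67850000 N·mm.
Critical point at (x, y) = (55, 145) from centroid. f_tx = M·y/J = 1691 N/mm; f_ty = M·x/J = 641.3 N/mm.
Resultant f_max = √[f_tx² + (f_v + f_ty)²] = √[1691² + (396.6 + 641.3)²] = 1984 N/mm.
Capacity per unit length: φr_n = 0.75 × 0.6 × 480 × (0.707 × 10) = 1527 N/mm.
1984 > 1527 → NOT adequate.

f_max ≈ 1980 N/mm; NOT adequate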